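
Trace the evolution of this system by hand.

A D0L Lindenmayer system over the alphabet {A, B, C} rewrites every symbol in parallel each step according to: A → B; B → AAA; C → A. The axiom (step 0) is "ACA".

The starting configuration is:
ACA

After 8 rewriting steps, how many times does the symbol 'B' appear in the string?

27

k=0  ACA
k=1  BAB
k=2  AAABAAA
k=3  BBBAAABBB
k=4  AAAAAAAAABBBAAAAAAAAA
k=5  BBBBBBBBBAAAAAAAAABBBBBBBBB
k=6  AAAAAAAAAAAAAAAAAAAAAAAAAAABBBBBBBBBAAAAAAAAAAAAAAAAAAAAAAAAAAA
k=7  BBBBBBBBBBBBBBBBBBBBBBBBBBBAAAAAAAAAAAAAAAAAAAAAAAAAAABBBBBBBBBBBBBBBBBBBBBBBBBBB
k=8  AAAAAAAAAAAAAAAAAAAAAAAAAAAAAAAAAAAAAAAAAAAAAAAAAAAAAAAAAA…AAAAAAAAAAAAAAAAAAAAAAAAAAAAAAAAAAAAAAAAAAAAAAAAAAAAAAAAAA  (len 189)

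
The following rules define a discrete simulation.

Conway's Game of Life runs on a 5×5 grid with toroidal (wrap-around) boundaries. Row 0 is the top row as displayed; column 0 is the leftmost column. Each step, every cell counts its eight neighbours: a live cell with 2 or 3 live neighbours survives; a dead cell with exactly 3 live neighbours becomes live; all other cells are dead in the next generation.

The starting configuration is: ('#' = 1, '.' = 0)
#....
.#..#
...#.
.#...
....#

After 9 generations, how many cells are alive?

step 0: #....
.#..#
...#.
.#...
....#
step 1: #...#
#...#
#.#..
.....
#....
step 2: .#...
...#.
##..#
.#...
#...#
step 3: #...#
.##.#
###.#
.#...
##...
step 4: ..###
..#..
....#
....#
.#..#
step 5: ###.#
..#.#
...#.
...##
..#.#
step 6: ..#.#
..#.#
..#..
..#.#
..#..
step 7: .##..
.##..
.##..
.##..
.##..
step 8: #..#.
#..#.
#..#.
#..#.
#..#.
step 9: ####.
####.
####.
####.
####.

20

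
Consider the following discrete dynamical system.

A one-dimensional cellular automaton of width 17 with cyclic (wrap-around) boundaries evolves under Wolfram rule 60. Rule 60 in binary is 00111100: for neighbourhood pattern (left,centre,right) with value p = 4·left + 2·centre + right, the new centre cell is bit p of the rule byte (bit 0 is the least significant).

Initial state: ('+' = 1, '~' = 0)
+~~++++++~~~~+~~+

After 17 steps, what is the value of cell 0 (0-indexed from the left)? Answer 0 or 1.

[0] +~~++++++~~~~+~~+
[1] ~+~+~~~~~+~~~++~+
[2] +++++~~~~++~~+~++
[3] ~~~~~+~~~+~+~+++~
[4] ~~~~~++~~+++++~~+
[5] +~~~~+~+~+~~~~+~+
[6] ~+~~~++++++~~~+++
[7] +++~~+~~~~~+~~+~~
[8] +~~+~++~~~~++~++~
[9] ++~+++~+~~~+~++~+
[10] ~~++~~+++~~+++~++
[11] +~+~+~+~~+~+~~++~
[12] ++++++++~++++~+~+
[13] ~~~~~~~~++~~~++++
[14] +~~~~~~~+~+~~+~~~
[15] ++~~~~~~++++~++~~
[16] +~+~~~~~+~~~++~+~
[17] ++++~~~~++~~+~+++

1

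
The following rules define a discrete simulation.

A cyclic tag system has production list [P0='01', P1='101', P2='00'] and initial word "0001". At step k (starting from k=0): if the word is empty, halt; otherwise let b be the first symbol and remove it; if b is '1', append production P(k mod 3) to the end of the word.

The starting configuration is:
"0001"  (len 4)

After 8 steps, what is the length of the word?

[0] "0001"  (len 4)
[1] "001"  (len 3)
[2] "01"  (len 2)
[3] "1"  (len 1)
[4] "01"  (len 2)
[5] "1"  (len 1)
[6] "00"  (len 2)
[7] "0"  (len 1)
[8] (halted — word empty)

0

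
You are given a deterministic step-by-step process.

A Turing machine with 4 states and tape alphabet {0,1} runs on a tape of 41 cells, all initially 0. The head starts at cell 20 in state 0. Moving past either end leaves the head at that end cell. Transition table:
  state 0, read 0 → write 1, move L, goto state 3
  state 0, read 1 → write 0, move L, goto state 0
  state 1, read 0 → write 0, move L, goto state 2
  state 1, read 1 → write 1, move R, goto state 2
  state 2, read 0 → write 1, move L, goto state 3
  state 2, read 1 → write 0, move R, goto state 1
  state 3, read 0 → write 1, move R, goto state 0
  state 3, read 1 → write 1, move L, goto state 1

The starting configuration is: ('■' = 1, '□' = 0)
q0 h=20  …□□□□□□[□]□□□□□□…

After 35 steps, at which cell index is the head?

t=0: q0 h=20  …□□□□□□[□]□□□□□□…
t=1: q3 h=19  …□□□□□□[□]■□□□□□…
t=2: q0 h=20  …□□□□□■[■]□□□□□□…
t=3: q0 h=19  …□□□□□□[■]□□□□□□…
t=4: q0 h=18  …□□□□□□[□]□□□□□□…
t=5: q3 h=17  …□□□□□□[□]■□□□□□…
t=6: q0 h=18  …□□□□□■[■]□□□□□□…
t=7: q0 h=17  …□□□□□□[■]□□□□□□…
t=8: q0 h=16  …□□□□□□[□]□□□□□□…
t=9: q3 h=15  …□□□□□□[□]■□□□□□…
t=10: q0 h=16  …□□□□□■[■]□□□□□□…
t=11: q0 h=15  …□□□□□□[■]□□□□□□…
t=12: q0 h=14  …□□□□□□[□]□□□□□□…
t=13: q3 h=13  …□□□□□□[□]■□□□□□…
t=14: q0 h=14  …□□□□□■[■]□□□□□□…
t=15: q0 h=13  …□□□□□□[■]□□□□□□…
t=16: q0 h=12  …□□□□□□[□]□□□□□□…
t=17: q3 h=11  …□□□□□□[□]■□□□□□…
t=18: q0 h=12  …□□□□□■[■]□□□□□□…
t=19: q0 h=11  …□□□□□□[■]□□□□□□…
t=20: q0 h=10  …□□□□□□[□]□□□□□□…
t=21: q3 h= 9  …□□□□□□[□]■□□□□□…
t=22: q0 h=10  …□□□□□■[■]□□□□□□…
t=23: q0 h= 9  …□□□□□□[■]□□□□□□…
t=24: q0 h= 8  …□□□□□□[□]□□□□□□…
t=25: q3 h= 7  …□□□□□□[□]■□□□□□…
t=26: q0 h= 8  …□□□□□■[■]□□□□□□…
t=27: q0 h= 7  …□□□□□□[■]□□□□□□…
t=28: q0 h= 6  |□□□□□□[□]□□□□□□…
t=29: q3 h= 5  |□□□□□[□]■□□□□□…
t=30: q0 h= 6  |□□□□□■[■]□□□□□□…
t=31: q0 h= 5  |□□□□□[■]□□□□□□…
t=32: q0 h= 4  |□□□□[□]□□□□□□…
t=33: q3 h= 3  |□□□[□]■□□□□□…
t=34: q0 h= 4  |□□□■[■]□□□□□□…
t=35: q0 h= 3  |□□□[■]□□□□□□…

3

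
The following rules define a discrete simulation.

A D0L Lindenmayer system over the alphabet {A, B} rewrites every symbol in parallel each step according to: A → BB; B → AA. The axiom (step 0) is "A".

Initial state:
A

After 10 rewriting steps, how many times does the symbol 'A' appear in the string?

1024

k=0  A
k=1  BB
k=2  AAAA
k=3  BBBBBBBB
k=4  AAAAAAAAAAAAAAAA
k=5  BBBBBBBBBBBBBBBBBBBBBBBBBBBBBBBB
k=6  AAAAAAAAAAAAAAAAAAAAAAAAAAAAAAAAAAAAAAAAAAAAAAAAAAAAAAAAAAAAAAAA
k=7  BBBBBBBBBBBBBBBBBBBBBBBBBBBBBBBBBBBBBBBBBBBBBBBBBBBBBBBBBB…BBBBBBBBBBBBBBBBBBBBBBBBBBBBBBBBBBBBBBBBBBBBBBBBBBBBBBBBBB  (len 128)
k=8  AAAAAAAAAAAAAAAAAAAAAAAAAAAAAAAAAAAAAAAAAAAAAAAAAAAAAAAAAA…AAAAAAAAAAAAAAAAAAAAAAAAAAAAAAAAAAAAAAAAAAAAAAAAAAAAAAAAAA  (len 256)
k=9  BBBBBBBBBBBBBBBBBBBBBBBBBBBBBBBBBBBBBBBBBBBBBBBBBBBBBBBBBB…BBBBBBBBBBBBBBBBBBBBBBBBBBBBBBBBBBBBBBBBBBBBBBBBBBBBBBBBBB  (len 512)
k=10  AAAAAAAAAAAAAAAAAAAAAAAAAAAAAAAAAAAAAAAAAAAAAAAAAAAAAAAAAA…AAAAAAAAAAAAAAAAAAAAAAAAAAAAAAAAAAAAAAAAAAAAAAAAAAAAAAAAAA  (len 1024)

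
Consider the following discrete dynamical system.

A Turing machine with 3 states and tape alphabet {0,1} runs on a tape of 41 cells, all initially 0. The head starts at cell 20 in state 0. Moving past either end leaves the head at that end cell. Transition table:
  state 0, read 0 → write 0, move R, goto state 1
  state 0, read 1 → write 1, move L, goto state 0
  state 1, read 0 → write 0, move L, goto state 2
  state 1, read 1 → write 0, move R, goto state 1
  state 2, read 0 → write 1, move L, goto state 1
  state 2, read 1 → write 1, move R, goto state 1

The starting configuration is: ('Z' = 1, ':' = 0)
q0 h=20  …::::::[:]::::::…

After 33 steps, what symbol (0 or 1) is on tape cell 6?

gen 0: q0 h=20  …::::::[:]::::::…
gen 1: q1 h=21  …::::::[:]::::::…
gen 2: q2 h=20  …::::::[:]::::::…
gen 3: q1 h=19  …::::::[:]Z:::::…
gen 4: q2 h=18  …::::::[:]:Z::::…
gen 5: q1 h=17  …::::::[:]Z:Z:::…
gen 6: q2 h=16  …::::::[:]:Z:Z::…
gen 7: q1 h=15  …::::::[:]Z:Z:Z:…
gen 8: q2 h=14  …::::::[:]:Z:Z:Z…
gen 9: q1 h=13  …::::::[:]Z:Z:Z:…
gen 10: q2 h=12  …::::::[:]:Z:Z:Z…
gen 11: q1 h=11  …::::::[:]Z:Z:Z:…
gen 12: q2 h=10  …::::::[:]:Z:Z:Z…
gen 13: q1 h= 9  …::::::[:]Z:Z:Z:…
gen 14: q2 h= 8  …::::::[:]:Z:Z:Z…
gen 15: q1 h= 7  …::::::[:]Z:Z:Z:…
gen 16: q2 h= 6  |::::::[:]:Z:Z:Z…
gen 17: q1 h= 5  |:::::[:]Z:Z:Z:…
gen 18: q2 h= 4  |::::[:]:Z:Z:Z…
gen 19: q1 h= 3  |:::[:]Z:Z:Z:…
gen 20: q2 h= 2  |::[:]:Z:Z:Z…
gen 21: q1 h= 1  |:[:]Z:Z:Z:…
gen 22: q2 h= 0  |[:]:Z:Z:Z…
gen 23: q1 h= 0  |[Z]:Z:Z:Z…
gen 24: q1 h= 1  |:[:]Z:Z:Z:…
gen 25: q2 h= 0  |[:]:Z:Z:Z…
gen 26: q1 h= 0  |[Z]:Z:Z:Z…
gen 27: q1 h= 1  |:[:]Z:Z:Z:…
gen 28: q2 h= 0  |[:]:Z:Z:Z…
gen 29: q1 h= 0  |[Z]:Z:Z:Z…
gen 30: q1 h= 1  |:[:]Z:Z:Z:…
gen 31: q2 h= 0  |[:]:Z:Z:Z…
gen 32: q1 h= 0  |[Z]:Z:Z:Z…
gen 33: q1 h= 1  |:[:]Z:Z:Z:…

1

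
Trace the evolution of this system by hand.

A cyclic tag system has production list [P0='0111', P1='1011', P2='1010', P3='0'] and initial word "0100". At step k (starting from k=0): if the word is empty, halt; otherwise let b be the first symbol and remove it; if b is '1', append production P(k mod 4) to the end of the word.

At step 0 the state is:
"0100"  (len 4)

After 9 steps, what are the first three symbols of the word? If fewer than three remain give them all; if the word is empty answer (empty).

k=0  "0100"  (len 4)
k=1  "100"  (len 3)
k=2  "001011"  (len 6)
k=3  "01011"  (len 5)
k=4  "1011"  (len 4)
k=5  "0110111"  (len 7)
k=6  "110111"  (len 6)
k=7  "101111010"  (len 9)
k=8  "011110100"  (len 9)
k=9  "11110100"  (len 8)

111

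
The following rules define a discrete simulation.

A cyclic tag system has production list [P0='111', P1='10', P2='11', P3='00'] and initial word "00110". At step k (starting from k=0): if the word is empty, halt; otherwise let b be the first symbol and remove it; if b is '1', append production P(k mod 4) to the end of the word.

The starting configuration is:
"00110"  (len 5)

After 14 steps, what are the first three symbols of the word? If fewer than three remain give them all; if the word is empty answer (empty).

gen 0: "00110"  (len 5)
gen 1: "0110"  (len 4)
gen 2: "110"  (len 3)
gen 3: "1011"  (len 4)
gen 4: "01100"  (len 5)
gen 5: "1100"  (len 4)
gen 6: "10010"  (len 5)
gen 7: "001011"  (len 6)
gen 8: "01011"  (len 5)
gen 9: "1011"  (len 4)
gen 10: "01110"  (len 5)
gen 11: "1110"  (len 4)
gen 12: "11000"  (len 5)
gen 13: "1000111"  (len 7)
gen 14: "00011110"  (len 8)

000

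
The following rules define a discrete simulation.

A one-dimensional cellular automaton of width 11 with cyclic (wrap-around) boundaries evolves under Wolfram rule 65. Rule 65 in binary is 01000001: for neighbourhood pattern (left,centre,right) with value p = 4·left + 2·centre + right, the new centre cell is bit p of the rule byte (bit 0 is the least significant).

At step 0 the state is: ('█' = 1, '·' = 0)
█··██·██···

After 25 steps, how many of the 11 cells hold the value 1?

gen 0: █··██·██···
gen 1: ····█··█·█·
gen 2: ███········
gen 3: ··█·██████·
gen 4: █········█·
gen 5: ··██████···
gen 6: █······█·██
gen 7: █·████·····
gen 8: ·····█·███·
gen 9: ████·····█·
gen 10: ···█·███···
gen 11: ██·····█·██
gen 12: ·█·███·····
gen 13: ·····█·████
gen 14: ·███······█
gen 15: ···█·████··
gen 16: ██······█·█
gen 17: ·█·████····
gen 18: ······█·███
gen 19: ·████·····█
gen 20: ····█·███··
gen 21: ███·····█·█
gen 22: ··█·███····
gen 23: █·····█·███
gen 24: █·███······
gen 25: ····█·████·

5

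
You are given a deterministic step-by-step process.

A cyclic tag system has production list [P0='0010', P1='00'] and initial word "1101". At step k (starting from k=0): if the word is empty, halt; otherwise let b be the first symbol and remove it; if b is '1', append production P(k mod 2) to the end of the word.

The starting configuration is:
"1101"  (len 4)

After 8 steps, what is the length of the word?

k=0  "1101"  (len 4)
k=1  "1010010"  (len 7)
k=2  "01001000"  (len 8)
k=3  "1001000"  (len 7)
k=4  "00100000"  (len 8)
k=5  "0100000"  (len 7)
k=6  "100000"  (len 6)
k=7  "000000010"  (len 9)
k=8  "00000010"  (len 8)

8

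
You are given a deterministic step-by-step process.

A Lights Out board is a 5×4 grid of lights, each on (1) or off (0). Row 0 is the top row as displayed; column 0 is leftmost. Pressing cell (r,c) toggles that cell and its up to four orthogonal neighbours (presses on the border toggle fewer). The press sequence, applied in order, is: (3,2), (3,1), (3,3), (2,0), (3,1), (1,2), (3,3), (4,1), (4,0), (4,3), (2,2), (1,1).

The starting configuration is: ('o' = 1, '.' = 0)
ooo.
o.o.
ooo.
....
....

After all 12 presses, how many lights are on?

6

t=0: ooo.
o.o.
ooo.
....
....
t=1: ooo.
o.o.
oo..
.ooo
..o.
t=2: ooo.
o.o.
o...
o..o
.oo.
t=3: ooo.
o.o.
o..o
o.o.
.ooo
t=4: ooo.
..o.
.o.o
..o.
.ooo
t=5: ooo.
..o.
...o
oo..
..oo
t=6: oo..
.o.o
..oo
oo..
..oo
t=7: oo..
.o.o
..o.
oooo
..o.
t=8: oo..
.o.o
..o.
o.oo
oo..
t=9: oo..
.o.o
..o.
..oo
....
t=10: oo..
.o.o
..o.
..o.
..oo
t=11: oo..
.ooo
.o.o
....
..oo
t=12: o...
o..o
...o
....
..oo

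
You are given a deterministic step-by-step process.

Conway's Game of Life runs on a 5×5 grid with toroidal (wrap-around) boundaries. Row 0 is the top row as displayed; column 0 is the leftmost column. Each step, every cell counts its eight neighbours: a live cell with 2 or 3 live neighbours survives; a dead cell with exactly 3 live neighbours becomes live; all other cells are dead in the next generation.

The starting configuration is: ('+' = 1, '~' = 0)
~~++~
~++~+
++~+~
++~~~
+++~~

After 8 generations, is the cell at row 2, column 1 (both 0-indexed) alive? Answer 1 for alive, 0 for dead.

0

step 0: ~~++~
~++~+
++~+~
++~~~
+++~~
step 1: ~~~~+
~~~~+
~~~+~
~~~~~
+~~++
step 2: ~~~~~
~~~++
~~~~~
~~~+~
+~~++
step 3: +~~~~
~~~~~
~~~++
~~~+~
~~~++
step 4: ~~~~+
~~~~+
~~~++
~~+~~
~~~++
step 5: +~~~+
+~~~+
~~~++
~~+~~
~~~++
step 6: ~~~~~
~~~~~
+~~++
~~+~~
+~~++
step 7: ~~~~+
~~~~+
~~~++
~++~~
~~~++
step 8: +~~~+
+~~~+
+~+++
+~+~~
+~+++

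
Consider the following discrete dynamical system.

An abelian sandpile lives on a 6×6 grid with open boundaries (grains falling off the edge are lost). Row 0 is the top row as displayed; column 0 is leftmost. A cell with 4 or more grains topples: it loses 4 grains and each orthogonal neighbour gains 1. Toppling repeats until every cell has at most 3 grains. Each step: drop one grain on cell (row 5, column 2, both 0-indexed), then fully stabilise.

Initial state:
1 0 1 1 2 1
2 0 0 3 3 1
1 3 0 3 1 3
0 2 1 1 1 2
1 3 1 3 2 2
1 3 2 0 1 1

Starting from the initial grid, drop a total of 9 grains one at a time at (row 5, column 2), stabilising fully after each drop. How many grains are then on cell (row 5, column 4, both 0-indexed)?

t=0: 1 0 1 1 2 1
2 0 0 3 3 1
1 3 0 3 1 3
0 2 1 1 1 2
1 3 1 3 2 2
1 3 2 0 1 1
t=1: 1 0 1 1 2 1
2 0 0 3 3 1
1 3 0 3 1 3
0 2 1 1 1 2
1 3 1 3 2 2
1 3 3 0 1 1
t=2: 1 0 1 1 2 1
2 0 0 3 3 1
1 3 0 3 1 3
0 3 1 1 1 2
2 0 3 3 2 2
2 1 1 1 1 1
t=3: 1 0 1 1 2 1
2 0 0 3 3 1
1 3 0 3 1 3
0 3 1 1 1 2
2 0 3 3 2 2
2 1 2 1 1 1
t=4: 1 0 1 1 2 1
2 0 0 3 3 1
1 3 0 3 1 3
0 3 1 1 1 2
2 0 3 3 2 2
2 1 3 1 1 1
t=5: 1 0 1 1 2 1
2 0 0 3 3 1
1 3 0 3 1 3
0 3 2 2 1 2
2 1 1 0 3 2
2 2 1 3 1 1
t=6: 1 0 1 1 2 1
2 0 0 3 3 1
1 3 0 3 1 3
0 3 2 2 1 2
2 1 1 0 3 2
2 2 2 3 1 1
t=7: 1 0 1 1 2 1
2 0 0 3 3 1
1 3 0 3 1 3
0 3 2 2 1 2
2 1 1 0 3 2
2 2 3 3 1 1
t=8: 1 0 1 1 2 1
2 0 0 3 3 1
1 3 0 3 1 3
0 3 2 2 1 2
2 1 2 1 3 2
2 3 1 0 2 1
t=9: 1 0 1 1 2 1
2 0 0 3 3 1
1 3 0 3 1 3
0 3 2 2 1 2
2 1 2 1 3 2
2 3 2 0 2 1

2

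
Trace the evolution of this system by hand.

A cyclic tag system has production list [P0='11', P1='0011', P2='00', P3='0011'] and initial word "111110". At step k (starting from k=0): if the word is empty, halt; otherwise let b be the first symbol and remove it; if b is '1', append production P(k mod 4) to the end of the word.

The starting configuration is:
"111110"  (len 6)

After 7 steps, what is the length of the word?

t=0: "111110"  (len 6)
t=1: "1111011"  (len 7)
t=2: "1110110011"  (len 10)
t=3: "11011001100"  (len 11)
t=4: "10110011000011"  (len 14)
t=5: "011001100001111"  (len 15)
t=6: "11001100001111"  (len 14)
t=7: "100110000111100"  (len 15)

15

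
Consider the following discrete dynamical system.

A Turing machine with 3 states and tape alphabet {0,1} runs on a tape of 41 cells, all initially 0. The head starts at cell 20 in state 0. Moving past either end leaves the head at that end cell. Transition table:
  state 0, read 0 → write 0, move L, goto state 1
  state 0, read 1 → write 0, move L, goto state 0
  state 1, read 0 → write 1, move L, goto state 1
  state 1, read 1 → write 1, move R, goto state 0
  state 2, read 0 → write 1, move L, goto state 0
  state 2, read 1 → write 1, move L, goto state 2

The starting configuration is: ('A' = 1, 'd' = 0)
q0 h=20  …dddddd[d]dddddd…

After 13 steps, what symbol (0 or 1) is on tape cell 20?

0) q0 h=20  …dddddd[d]dddddd…
1) q1 h=19  …dddddd[d]dddddd…
2) q1 h=18  …dddddd[d]Addddd…
3) q1 h=17  …dddddd[d]AAdddd…
4) q1 h=16  …dddddd[d]AAAddd…
5) q1 h=15  …dddddd[d]AAAAdd…
6) q1 h=14  …dddddd[d]AAAAAd…
7) q1 h=13  …dddddd[d]AAAAAA…
8) q1 h=12  …dddddd[d]AAAAAA…
9) q1 h=11  …dddddd[d]AAAAAA…
10) q1 h=10  …dddddd[d]AAAAAA…
11) q1 h= 9  …dddddd[d]AAAAAA…
12) q1 h= 8  …dddddd[d]AAAAAA…
13) q1 h= 7  …dddddd[d]AAAAAA…

0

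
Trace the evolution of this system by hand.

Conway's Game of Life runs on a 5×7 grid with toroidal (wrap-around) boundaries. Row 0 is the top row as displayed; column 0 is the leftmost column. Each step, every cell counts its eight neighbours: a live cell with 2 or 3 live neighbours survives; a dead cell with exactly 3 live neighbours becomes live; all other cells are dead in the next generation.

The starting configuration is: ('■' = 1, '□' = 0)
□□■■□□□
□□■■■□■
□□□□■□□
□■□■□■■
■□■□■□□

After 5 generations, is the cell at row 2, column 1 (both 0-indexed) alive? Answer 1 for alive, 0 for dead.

1

t=0: □□■■□□□
□□■■■□■
□□□□■□□
□■□■□■■
■□■□■□□
t=1: □□□□□■□
□□■□■■□
■□□□□□■
■■■■□■■
■□□□■■■
t=2: □□□■□□□
□□□□■■□
□□□□□□□
□□■■□□□
□□■■□□□
t=3: □□■■□□□
□□□□■□□
□□□■■□□
□□■■□□□
□□□□■□□
t=4: □□□■■□□
□□■□■□□
□□■□■□□
□□■□□□□
□□□□■□□
t=5: □□□□■■□
□□■□■■□
□■■□□□□
□□□□□□□
□□□□■□□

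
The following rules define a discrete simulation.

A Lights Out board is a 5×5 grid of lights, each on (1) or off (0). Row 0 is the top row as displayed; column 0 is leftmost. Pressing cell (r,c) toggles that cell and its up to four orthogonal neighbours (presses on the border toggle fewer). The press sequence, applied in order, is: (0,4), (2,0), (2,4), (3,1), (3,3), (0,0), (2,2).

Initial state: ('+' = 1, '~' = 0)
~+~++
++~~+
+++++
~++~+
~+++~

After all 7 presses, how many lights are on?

8

0) ~+~++
++~~+
+++++
~++~+
~+++~
1) ~+~~~
++~~~
+++++
~++~+
~+++~
2) ~+~~~
~+~~~
~~+++
+++~+
~+++~
3) ~+~~~
~+~~+
~~+~~
+++~~
~+++~
4) ~+~~~
~+~~+
~++~~
~~~~~
~~++~
5) ~+~~~
~+~~+
~+++~
~~+++
~~+~~
6) +~~~~
++~~+
~+++~
~~+++
~~+~~
7) +~~~~
+++~+
~~~~~
~~~++
~~+~~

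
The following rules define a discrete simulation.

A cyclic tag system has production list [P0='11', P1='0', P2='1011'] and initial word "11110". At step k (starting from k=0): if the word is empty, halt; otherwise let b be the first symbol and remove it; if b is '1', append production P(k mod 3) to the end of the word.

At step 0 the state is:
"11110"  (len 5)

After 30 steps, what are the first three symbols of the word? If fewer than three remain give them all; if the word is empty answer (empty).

101

[0] "11110"  (len 5)
[1] "111011"  (len 6)
[2] "110110"  (len 6)
[3] "101101011"  (len 9)
[4] "0110101111"  (len 10)
[5] "110101111"  (len 9)
[6] "101011111011"  (len 12)
[7] "0101111101111"  (len 13)
[8] "101111101111"  (len 12)
[9] "011111011111011"  (len 15)
[10] "11111011111011"  (len 14)
[11] "11110111110110"  (len 14)
[12] "11101111101101011"  (len 17)
[13] "110111110110101111"  (len 18)
[14] "101111101101011110"  (len 18)
[15] "011111011010111101011"  (len 21)
[16] "11111011010111101011"  (len 20)
[17] "11110110101111010110"  (len 20)
[18] "11101101011110101101011"  (len 23)
[19] "110110101111010110101111"  (len 24)
[20] "101101011110101101011110"  (len 24)
[21] "011010111101011010111101011"  (len 27)
[22] "11010111101011010111101011"  (len 26)
[23] "10101111010110101111010110"  (len 26)
[24] "01011110101101011110101101011"  (len 29)
[25] "1011110101101011110101101011"  (len 28)
[26] "0111101011010111101011010110"  (len 28)
[27] "111101011010111101011010110"  (len 27)
[28] "1110101101011110101101011011"  (len 28)
[29] "1101011010111101011010110110"  (len 28)
[30] "1010110101111010110101101101011"  (len 31)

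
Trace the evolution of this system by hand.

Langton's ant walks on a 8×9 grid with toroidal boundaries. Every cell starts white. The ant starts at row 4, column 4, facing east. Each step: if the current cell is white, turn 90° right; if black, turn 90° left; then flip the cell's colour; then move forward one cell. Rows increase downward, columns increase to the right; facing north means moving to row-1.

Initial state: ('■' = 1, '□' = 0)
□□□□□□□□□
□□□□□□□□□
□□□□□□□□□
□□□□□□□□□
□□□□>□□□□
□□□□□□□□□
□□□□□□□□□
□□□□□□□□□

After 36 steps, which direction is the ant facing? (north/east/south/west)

west

t=0: □□□□□□□□□
□□□□□□□□□
□□□□□□□□□
□□□□□□□□□
□□□□>□□□□
□□□□□□□□□
□□□□□□□□□
□□□□□□□□□
t=1: □□□□□□□□□
□□□□□□□□□
□□□□□□□□□
□□□□□□□□□
□□□□■□□□□
□□□□v□□□□
□□□□□□□□□
□□□□□□□□□
t=2: □□□□□□□□□
□□□□□□□□□
□□□□□□□□□
□□□□□□□□□
□□□□■□□□□
□□□<■□□□□
□□□□□□□□□
□□□□□□□□□
t=3: □□□□□□□□□
□□□□□□□□□
□□□□□□□□□
□□□□□□□□□
□□□^■□□□□
□□□■■□□□□
□□□□□□□□□
□□□□□□□□□
t=4: □□□□□□□□□
□□□□□□□□□
□□□□□□□□□
□□□□□□□□□
□□□■>□□□□
□□□■■□□□□
□□□□□□□□□
□□□□□□□□□
t=5: □□□□□□□□□
□□□□□□□□□
□□□□□□□□□
□□□□^□□□□
□□□■□□□□□
□□□■■□□□□
□□□□□□□□□
□□□□□□□□□
t=6: □□□□□□□□□
□□□□□□□□□
□□□□□□□□□
□□□□■>□□□
□□□■□□□□□
□□□■■□□□□
□□□□□□□□□
□□□□□□□□□
t=7: □□□□□□□□□
□□□□□□□□□
□□□□□□□□□
□□□□■■□□□
□□□■□v□□□
□□□■■□□□□
□□□□□□□□□
□□□□□□□□□
t=8: □□□□□□□□□
□□□□□□□□□
□□□□□□□□□
□□□□■■□□□
□□□■<■□□□
□□□■■□□□□
□□□□□□□□□
□□□□□□□□□
t=9: □□□□□□□□□
□□□□□□□□□
□□□□□□□□□
□□□□^■□□□
□□□■■■□□□
□□□■■□□□□
□□□□□□□□□
□□□□□□□□□
t=10: □□□□□□□□□
□□□□□□□□□
□□□□□□□□□
□□□<□■□□□
□□□■■■□□□
□□□■■□□□□
□□□□□□□□□
□□□□□□□□□
t=11: □□□□□□□□□
□□□□□□□□□
□□□^□□□□□
□□□■□■□□□
□□□■■■□□□
□□□■■□□□□
□□□□□□□□□
□□□□□□□□□
t=12: □□□□□□□□□
□□□□□□□□□
□□□■>□□□□
□□□■□■□□□
□□□■■■□□□
□□□■■□□□□
□□□□□□□□□
□□□□□□□□□
t=13: □□□□□□□□□
□□□□□□□□□
□□□■■□□□□
□□□■v■□□□
□□□■■■□□□
□□□■■□□□□
□□□□□□□□□
□□□□□□□□□
t=14: □□□□□□□□□
□□□□□□□□□
□□□■■□□□□
□□□<■■□□□
□□□■■■□□□
□□□■■□□□□
□□□□□□□□□
□□□□□□□□□
t=15: □□□□□□□□□
□□□□□□□□□
□□□■■□□□□
□□□□■■□□□
□□□v■■□□□
□□□■■□□□□
□□□□□□□□□
□□□□□□□□□
t=16: □□□□□□□□□
□□□□□□□□□
□□□■■□□□□
□□□□■■□□□
□□□□>■□□□
□□□■■□□□□
□□□□□□□□□
□□□□□□□□□
t=17: □□□□□□□□□
□□□□□□□□□
□□□■■□□□□
□□□□^■□□□
□□□□□■□□□
□□□■■□□□□
□□□□□□□□□
□□□□□□□□□
t=18: □□□□□□□□□
□□□□□□□□□
□□□■■□□□□
□□□<□■□□□
□□□□□■□□□
□□□■■□□□□
□□□□□□□□□
□□□□□□□□□
t=19: □□□□□□□□□
□□□□□□□□□
□□□^■□□□□
□□□■□■□□□
□□□□□■□□□
□□□■■□□□□
□□□□□□□□□
□□□□□□□□□
t=20: □□□□□□□□□
□□□□□□□□□
□□<□■□□□□
□□□■□■□□□
□□□□□■□□□
□□□■■□□□□
□□□□□□□□□
□□□□□□□□□
t=21: □□□□□□□□□
□□^□□□□□□
□□■□■□□□□
□□□■□■□□□
□□□□□■□□□
□□□■■□□□□
□□□□□□□□□
□□□□□□□□□
t=22: □□□□□□□□□
□□■>□□□□□
□□■□■□□□□
□□□■□■□□□
□□□□□■□□□
□□□■■□□□□
□□□□□□□□□
□□□□□□□□□
t=23: □□□□□□□□□
□□■■□□□□□
□□■v■□□□□
□□□■□■□□□
□□□□□■□□□
□□□■■□□□□
□□□□□□□□□
□□□□□□□□□
t=24: □□□□□□□□□
□□■■□□□□□
□□<■■□□□□
□□□■□■□□□
□□□□□■□□□
□□□■■□□□□
□□□□□□□□□
□□□□□□□□□
t=25: □□□□□□□□□
□□■■□□□□□
□□□■■□□□□
□□v■□■□□□
□□□□□■□□□
□□□■■□□□□
□□□□□□□□□
□□□□□□□□□
t=26: □□□□□□□□□
□□■■□□□□□
□□□■■□□□□
□<■■□■□□□
□□□□□■□□□
□□□■■□□□□
□□□□□□□□□
□□□□□□□□□
t=27: □□□□□□□□□
□□■■□□□□□
□^□■■□□□□
□■■■□■□□□
□□□□□■□□□
□□□■■□□□□
□□□□□□□□□
□□□□□□□□□
t=28: □□□□□□□□□
□□■■□□□□□
□■>■■□□□□
□■■■□■□□□
□□□□□■□□□
□□□■■□□□□
□□□□□□□□□
□□□□□□□□□
t=29: □□□□□□□□□
□□■■□□□□□
□■■■■□□□□
□■v■□■□□□
□□□□□■□□□
□□□■■□□□□
□□□□□□□□□
□□□□□□□□□
t=30: □□□□□□□□□
□□■■□□□□□
□■■■■□□□□
□■□>□■□□□
□□□□□■□□□
□□□■■□□□□
□□□□□□□□□
□□□□□□□□□
t=31: □□□□□□□□□
□□■■□□□□□
□■■^■□□□□
□■□□□■□□□
□□□□□■□□□
□□□■■□□□□
□□□□□□□□□
□□□□□□□□□
t=32: □□□□□□□□□
□□■■□□□□□
□■<□■□□□□
□■□□□■□□□
□□□□□■□□□
□□□■■□□□□
□□□□□□□□□
□□□□□□□□□
t=33: □□□□□□□□□
□□■■□□□□□
□■□□■□□□□
□■v□□■□□□
□□□□□■□□□
□□□■■□□□□
□□□□□□□□□
□□□□□□□□□
t=34: □□□□□□□□□
□□■■□□□□□
□■□□■□□□□
□<■□□■□□□
□□□□□■□□□
□□□■■□□□□
□□□□□□□□□
□□□□□□□□□
t=35: □□□□□□□□□
□□■■□□□□□
□■□□■□□□□
□□■□□■□□□
□v□□□■□□□
□□□■■□□□□
□□□□□□□□□
□□□□□□□□□
t=36: □□□□□□□□□
□□■■□□□□□
□■□□■□□□□
□□■□□■□□□
<■□□□■□□□
□□□■■□□□□
□□□□□□□□□
□□□□□□□□□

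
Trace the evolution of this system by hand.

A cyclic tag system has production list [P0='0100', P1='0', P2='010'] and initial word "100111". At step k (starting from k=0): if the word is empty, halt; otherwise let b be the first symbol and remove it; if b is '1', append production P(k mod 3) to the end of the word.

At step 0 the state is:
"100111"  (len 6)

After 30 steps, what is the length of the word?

gen 0: "100111"  (len 6)
gen 1: "001110100"  (len 9)
gen 2: "01110100"  (len 8)
gen 3: "1110100"  (len 7)
gen 4: "1101000100"  (len 10)
gen 5: "1010001000"  (len 10)
gen 6: "010001000010"  (len 12)
gen 7: "10001000010"  (len 11)
gen 8: "00010000100"  (len 11)
gen 9: "0010000100"  (len 10)
gen 10: "010000100"  (len 9)
gen 11: "10000100"  (len 8)
gen 12: "0000100010"  (len 10)
gen 13: "000100010"  (len 9)
gen 14: "00100010"  (len 8)
gen 15: "0100010"  (len 7)
gen 16: "100010"  (len 6)
gen 17: "000100"  (len 6)
gen 18: "00100"  (len 5)
gen 19: "0100"  (len 4)
gen 20: "100"  (len 3)
gen 21: "00010"  (len 5)
gen 22: "0010"  (len 4)
gen 23: "010"  (len 3)
gen 24: "10"  (len 2)
gen 25: "00100"  (len 5)
gen 26: "0100"  (len 4)
gen 27: "100"  (len 3)
gen 28: "000100"  (len 6)
gen 29: "00100"  (len 5)
gen 30: "0100"  (len 4)

4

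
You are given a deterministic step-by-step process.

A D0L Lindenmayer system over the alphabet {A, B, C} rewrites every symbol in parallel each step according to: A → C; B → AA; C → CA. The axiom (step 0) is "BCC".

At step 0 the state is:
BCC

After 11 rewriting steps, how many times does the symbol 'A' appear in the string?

246

gen 0: BCC
gen 1: AACACA
gen 2: CCCACCAC
gen 3: CACACACCACACCA
gen 4: CACCACCACCACACCACCACAC
gen 5: CACCACACCACACCACACCACCACACCACACCACCA
gen 6: CACCACACCACCACACCACCACACCACCACACCACACCACCACACCACCACACCACAC
gen 7: CACCACACCACCACACCACACCACCACACCACACCACCACACCACACCACCACACCACCACACCACACCACCACACCACACCACCACACCACCA
gen 8: CACCACACCACCACACCACACCACCACACCACCACACCACACCACCACACCACCACAC…CACCACCACACCACCACACCACACCACCACACCACCACACCACACCACCACACCACAC  (len 152)
gen 9: CACCACACCACCACACCACACCACCACACCACCACACCACACCACCACACCACACCAC…CCACACCACACCACCACACCACACCACCACACCACCACACCACACCACCACACCACCA  (len 246)
gen 10: CACCACACCACCACACCACACCACCACACCACCACACCACACCACCACACCACACCAC…CCACACCACACCACCACACCACACCACCACACCACCACACCACACCACCACACCACAC  (len 398)
gen 11: CACCACACCACCACACCACACCACCACACCACCACACCACACCACCACACCACACCAC…CCACACCACACCACCACACCACACCACCACACCACCACACCACACCACCACACCACCA  (len 644)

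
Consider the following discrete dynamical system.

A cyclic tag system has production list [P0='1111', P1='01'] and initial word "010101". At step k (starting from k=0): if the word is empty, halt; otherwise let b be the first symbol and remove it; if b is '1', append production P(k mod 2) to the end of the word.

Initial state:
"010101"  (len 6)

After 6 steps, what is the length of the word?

6

step 0: "010101"  (len 6)
step 1: "10101"  (len 5)
step 2: "010101"  (len 6)
step 3: "10101"  (len 5)
step 4: "010101"  (len 6)
step 5: "10101"  (len 5)
step 6: "010101"  (len 6)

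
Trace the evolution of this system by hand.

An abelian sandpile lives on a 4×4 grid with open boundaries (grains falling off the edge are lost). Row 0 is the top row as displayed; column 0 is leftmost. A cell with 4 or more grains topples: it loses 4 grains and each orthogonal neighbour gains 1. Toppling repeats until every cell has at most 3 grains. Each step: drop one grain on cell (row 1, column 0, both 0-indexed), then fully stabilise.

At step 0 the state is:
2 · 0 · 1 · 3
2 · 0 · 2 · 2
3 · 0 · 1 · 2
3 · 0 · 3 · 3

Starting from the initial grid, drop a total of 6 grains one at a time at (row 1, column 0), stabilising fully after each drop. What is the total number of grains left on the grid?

step 0: 2 · 0 · 1 · 3
2 · 0 · 2 · 2
3 · 0 · 1 · 2
3 · 0 · 3 · 3
step 1: 2 · 0 · 1 · 3
3 · 0 · 2 · 2
3 · 0 · 1 · 2
3 · 0 · 3 · 3
step 2: 3 · 0 · 1 · 3
1 · 1 · 2 · 2
1 · 1 · 1 · 2
0 · 1 · 3 · 3
step 3: 3 · 0 · 1 · 3
2 · 1 · 2 · 2
1 · 1 · 1 · 2
0 · 1 · 3 · 3
step 4: 3 · 0 · 1 · 3
3 · 1 · 2 · 2
1 · 1 · 1 · 2
0 · 1 · 3 · 3
step 5: 0 · 1 · 1 · 3
1 · 2 · 2 · 2
2 · 1 · 1 · 2
0 · 1 · 3 · 3
step 6: 0 · 1 · 1 · 3
2 · 2 · 2 · 2
2 · 1 · 1 · 2
0 · 1 · 3 · 3

26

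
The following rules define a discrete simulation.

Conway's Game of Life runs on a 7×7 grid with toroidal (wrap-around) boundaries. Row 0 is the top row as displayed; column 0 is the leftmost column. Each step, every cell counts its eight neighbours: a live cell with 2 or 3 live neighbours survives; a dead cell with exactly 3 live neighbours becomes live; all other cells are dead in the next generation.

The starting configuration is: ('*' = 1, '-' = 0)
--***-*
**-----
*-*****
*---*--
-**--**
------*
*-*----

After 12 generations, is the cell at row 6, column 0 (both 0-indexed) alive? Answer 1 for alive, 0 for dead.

0) --***-*
**-----
*-*****
*---*--
-**--**
------*
*-*----
1) --**--*
-------
--****-
-------
-*---**
--*--**
***--**
2) --**-**
-----*-
---**--
--**--*
*----**
--*-*--
----*--
3) ---*-**
--*--**
--****-
*-**--*
***-***
---**-*
--*-*--
4) --**--*
--*----
*------
-------
-------
------*
--*---*
5) -***---
-***---
-------
-------
-------
-------
*-**-**
6) ------*
-*-*---
--*----
-------
-------
------*
*--**-*
7) --*****
--*----
--*----
-------
-------
*----**
*-----*
8) *******
-**-**-
-------
-------
------*
*----*-
-*-*---
9) ------*
-------
-------
-------
------*
*-----*
---*---
10) -------
-------
-------
-------
*-----*
*-----*
*-----*
11) -------
-------
-------
-------
*-----*
-*---*-
*-----*
12) -------
-------
-------
-------
*-----*
-*---*-
*-----*

1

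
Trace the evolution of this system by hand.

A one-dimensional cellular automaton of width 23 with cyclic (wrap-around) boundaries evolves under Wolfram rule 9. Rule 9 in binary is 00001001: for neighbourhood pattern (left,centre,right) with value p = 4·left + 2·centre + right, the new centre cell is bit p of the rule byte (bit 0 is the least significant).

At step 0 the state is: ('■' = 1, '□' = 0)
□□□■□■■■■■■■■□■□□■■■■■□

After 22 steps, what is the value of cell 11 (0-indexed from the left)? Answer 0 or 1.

0

k=0  □□□■□■■■■■■■■□■□□■■■■■□
k=1  ■■□□□■□□□□□□□□□□□■□□□□□
k=2  ■□□■□□□■■■■■■■■■□□□■■■□
k=3  □□□□□■□■□□□□□□□□□■□■□□□
k=4  ■■■■□□□□□■■■■■■■□□□□□■■
k=5  □□□□□■■■□■□□□□□□□■■■□■□
k=6  ■■■■□■□□□□□■■■■■□■□□□□□
k=7  ■□□□□□□■■■□■□□□□□□□■■■□
k=8  □□■■■■□■□□□□□■■■■■□■□□□
k=9  ■□■□□□□□□■■■□■□□□□□□□■■
k=10  □□□□■■■■□■□□□□□■■■■■□■□
k=11  ■■■□■□□□□□□■■■□■□□□□□□□
k=12  ■□□□□□■■■■□■□□□□□■■■■■□
k=13  □□■■■□■□□□□□□■■■□■□□□□□
k=14  ■□■□□□□□■■■■□■□□□□□■■■■
k=15  □□□□■■■□■□□□□□□■■■□■□□□
k=16  ■■■□■□□□□□■■■■□■□□□□□■■
k=17  □□□□□□■■■□■□□□□□□■■■□■□
k=18  ■■■■■□■□□□□□■■■■□■□□□□□
k=19  ■□□□□□□□■■■□■□□□□□□■■■□
k=20  □□■■■■■□■□□□□□■■■■□■□□□
k=21  ■□■□□□□□□□■■■□■□□□□□□■■
k=22  □□□□■■■■■□■□□□□□■■■■□■□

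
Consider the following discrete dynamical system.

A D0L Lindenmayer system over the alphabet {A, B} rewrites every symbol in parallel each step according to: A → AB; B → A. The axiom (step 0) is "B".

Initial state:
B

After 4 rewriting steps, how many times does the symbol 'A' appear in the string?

3

step 0: B
step 1: A
step 2: AB
step 3: ABA
step 4: ABAAB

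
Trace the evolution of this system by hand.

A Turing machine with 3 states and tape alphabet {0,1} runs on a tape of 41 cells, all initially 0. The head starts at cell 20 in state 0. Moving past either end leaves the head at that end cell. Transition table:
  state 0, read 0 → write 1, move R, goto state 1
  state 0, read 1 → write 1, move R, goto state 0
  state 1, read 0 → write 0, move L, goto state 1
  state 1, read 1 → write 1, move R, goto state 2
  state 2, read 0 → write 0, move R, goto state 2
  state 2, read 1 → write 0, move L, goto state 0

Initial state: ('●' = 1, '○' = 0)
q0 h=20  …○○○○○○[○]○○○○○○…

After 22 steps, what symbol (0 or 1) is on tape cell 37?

k=0  q0 h=20  …○○○○○○[○]○○○○○○…
k=1  q1 h=21  …○○○○○●[○]○○○○○○…
k=2  q1 h=20  …○○○○○○[●]○○○○○○…
k=3  q2 h=21  …○○○○○●[○]○○○○○○…
k=4  q2 h=22  …○○○○●○[○]○○○○○○…
k=5  q2 h=23  …○○○●○○[○]○○○○○○…
k=6  q2 h=24  …○○●○○○[○]○○○○○○…
k=7  q2 h=25  …○●○○○○[○]○○○○○○…
k=8  q2 h=26  …●○○○○○[○]○○○○○○…
k=9  q2 h=27  …○○○○○○[○]○○○○○○…
k=10  q2 h=28  …○○○○○○[○]○○○○○○…
k=11  q2 h=29  …○○○○○○[○]○○○○○○…
k=12  q2 h=30  …○○○○○○[○]○○○○○○…
k=13  q2 h=31  …○○○○○○[○]○○○○○○…
k=14  q2 h=32  …○○○○○○[○]○○○○○○…
k=15  q2 h=33  …○○○○○○[○]○○○○○○…
k=16  q2 h=34  …○○○○○○[○]○○○○○○|
k=17  q2 h=35  …○○○○○○[○]○○○○○|
k=18  q2 h=36  …○○○○○○[○]○○○○|
k=19  q2 h=37  …○○○○○○[○]○○○|
k=20  q2 h=38  …○○○○○○[○]○○|
k=21  q2 h=39  …○○○○○○[○]○|
k=22  q2 h=40  …○○○○○○[○]|

0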